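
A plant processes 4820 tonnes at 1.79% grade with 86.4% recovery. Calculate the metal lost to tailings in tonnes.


Total metal in feed:
= 4820 * 1.79 / 100 = 86.278 tonnes
Metal recovered:
= 86.278 * 86.4 / 100 = 74.544192 tonnes
Metal lost to tailings:
= 86.278 - 74.544192
= 11.7338 tonnes

11.7338 tonnes


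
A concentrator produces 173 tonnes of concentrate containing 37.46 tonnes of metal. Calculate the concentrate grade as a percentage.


21.6532%

Grade = (metal in concentrate / concentrate mass) * 100
= (37.46 / 173) * 100
= 0.2165317919 * 100
= 21.6532%


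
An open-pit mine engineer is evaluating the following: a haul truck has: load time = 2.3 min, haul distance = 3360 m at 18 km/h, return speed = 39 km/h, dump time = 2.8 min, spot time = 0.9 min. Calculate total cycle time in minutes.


22.3692 min

Convert haul speed to m/min: 18 * 1000/60 = 300 m/min
Haul time = 3360 / 300 = 11.2 min
Convert return speed to m/min: 39 * 1000/60 = 650 m/min
Return time = 3360 / 650 = 5.169230769 min
Total cycle time:
= 2.3 + 11.2 + 2.8 + 5.169230769 + 0.9
= 22.3692 min


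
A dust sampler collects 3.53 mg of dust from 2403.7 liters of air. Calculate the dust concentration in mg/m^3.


Convert liters to m^3: 1 m^3 = 1000 L
Concentration = mass / volume * 1000
= 3.53 / 2403.7 * 1000
= 0.001468569289 * 1000
= 1.4686 mg/m^3

1.4686 mg/m^3


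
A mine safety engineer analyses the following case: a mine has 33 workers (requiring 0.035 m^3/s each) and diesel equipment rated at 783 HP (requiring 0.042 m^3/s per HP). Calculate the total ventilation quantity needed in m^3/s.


34.041 m^3/s

Airflow for workers:
Q_people = 33 * 0.035 = 1.155 m^3/s
Airflow for diesel equipment:
Q_diesel = 783 * 0.042 = 32.886 m^3/s
Total ventilation:
Q_total = 1.155 + 32.886
= 34.041 m^3/s


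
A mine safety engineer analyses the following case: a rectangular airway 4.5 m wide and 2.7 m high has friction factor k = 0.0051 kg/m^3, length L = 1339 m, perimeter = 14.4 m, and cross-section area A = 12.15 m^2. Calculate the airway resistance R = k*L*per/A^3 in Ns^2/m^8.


Compute the numerator:
k * L * per = 0.0051 * 1339 * 14.4
= 98.33616
Compute the denominator:
A^3 = 12.15^3 = 1793.613375
Resistance:
R = 98.33616 / 1793.613375
= 0.0548 Ns^2/m^8

0.0548 Ns^2/m^8


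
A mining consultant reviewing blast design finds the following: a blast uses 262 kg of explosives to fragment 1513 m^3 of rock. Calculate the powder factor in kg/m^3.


Powder factor = explosive mass / rock volume
= 262 / 1513
= 0.1732 kg/m^3

0.1732 kg/m^3


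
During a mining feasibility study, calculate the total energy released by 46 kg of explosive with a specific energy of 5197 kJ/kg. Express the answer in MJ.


239.062 MJ

Energy = mass * specific_energy / 1000
= 46 * 5197 / 1000
= 239062 / 1000
= 239.062 MJ


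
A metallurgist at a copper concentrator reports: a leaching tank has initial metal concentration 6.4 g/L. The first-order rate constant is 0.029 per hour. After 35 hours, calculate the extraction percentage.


Compute the exponent:
-k * t = -0.029 * 35 = -1.015
Remaining concentration:
C = 6.4 * exp(-1.015)
= 6.4 * 0.3624024298
= 2.319375551 g/L
Extracted = 6.4 - 2.319375551 = 4.080624449 g/L
Extraction % = 4.080624449 / 6.4 * 100
= 63.7598%

63.7598%


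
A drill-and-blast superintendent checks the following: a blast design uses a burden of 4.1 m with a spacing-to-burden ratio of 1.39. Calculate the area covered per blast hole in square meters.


23.3659 m^2

First, find the spacing:
Spacing = burden * ratio = 4.1 * 1.39
= 5.699 m
Then, calculate the area:
Area = burden * spacing = 4.1 * 5.699
= 23.3659 m^2


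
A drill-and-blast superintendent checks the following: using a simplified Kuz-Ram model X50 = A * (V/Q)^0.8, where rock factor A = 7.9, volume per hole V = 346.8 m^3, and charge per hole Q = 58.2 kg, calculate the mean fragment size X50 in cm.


Compute V/Q:
V/Q = 346.8 / 58.2 = 5.958762887
Raise to the power 0.8:
(V/Q)^0.8 = 5.958762887^0.8 = 4.169892734
Multiply by A:
X50 = 7.9 * 4.169892734
= 32.9422 cm

32.9422 cm


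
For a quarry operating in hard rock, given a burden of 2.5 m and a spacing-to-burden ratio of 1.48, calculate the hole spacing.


Spacing = burden * ratio
= 2.5 * 1.48
= 3.7 m

3.7 m


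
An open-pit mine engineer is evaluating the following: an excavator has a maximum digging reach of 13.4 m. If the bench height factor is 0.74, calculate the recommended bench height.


Bench height = reach * factor
= 13.4 * 0.74
= 9.916 m

9.916 m


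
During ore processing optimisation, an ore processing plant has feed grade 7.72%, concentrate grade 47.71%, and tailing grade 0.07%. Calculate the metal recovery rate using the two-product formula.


Using the two-product formula:
R = 100 * c * (f - t) / (f * (c - t))
Numerator = 100 * 47.71 * (7.72 - 0.07)
= 100 * 47.71 * 7.65
= 36498.15
Denominator = 7.72 * (47.71 - 0.07)
= 7.72 * 47.64
= 367.7808
R = 36498.15 / 367.7808
= 99.2389%

99.2389%


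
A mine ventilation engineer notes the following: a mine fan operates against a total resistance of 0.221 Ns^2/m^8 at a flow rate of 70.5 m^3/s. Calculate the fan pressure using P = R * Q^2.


Compute Q^2:
Q^2 = 70.5^2 = 4970.25
Compute pressure:
P = R * Q^2 = 0.221 * 4970.25
= 1098.4253 Pa

1098.4253 Pa


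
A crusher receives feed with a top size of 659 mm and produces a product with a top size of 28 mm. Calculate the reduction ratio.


23.5357

Reduction ratio = feed size / product size
= 659 / 28
= 23.5357


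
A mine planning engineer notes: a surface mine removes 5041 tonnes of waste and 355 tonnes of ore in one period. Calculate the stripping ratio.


14.2

Stripping ratio = waste tonnage / ore tonnage
= 5041 / 355
= 14.2


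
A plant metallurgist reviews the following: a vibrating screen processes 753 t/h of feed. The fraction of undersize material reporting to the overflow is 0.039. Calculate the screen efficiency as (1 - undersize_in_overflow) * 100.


Screen efficiency = (1 - fraction of undersize in overflow) * 100
= (1 - 0.039) * 100
= 0.961 * 100
= 96.1%

96.1%


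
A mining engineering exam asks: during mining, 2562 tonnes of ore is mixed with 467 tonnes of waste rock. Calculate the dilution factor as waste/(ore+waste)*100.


Total material = ore + waste
= 2562 + 467 = 3029 tonnes
Dilution = waste / total * 100
= 467 / 3029 * 100
= 0.1541762958 * 100
= 15.4176%

15.4176%


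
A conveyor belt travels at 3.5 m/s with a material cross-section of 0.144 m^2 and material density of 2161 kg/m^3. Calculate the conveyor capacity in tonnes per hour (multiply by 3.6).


Volumetric flow = speed * area
= 3.5 * 0.144 = 0.504 m^3/s
Mass flow = volumetric * density
= 0.504 * 2161 = 1089.144 kg/s
Convert to t/h: multiply by 3.6
Capacity = 1089.144 * 3.6
= 3920.9184 t/h

3920.9184 t/h


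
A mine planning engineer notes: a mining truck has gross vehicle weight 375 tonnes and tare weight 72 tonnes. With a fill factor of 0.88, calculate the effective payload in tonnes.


266.64 tonnes

Maximum payload = gross - tare
= 375 - 72 = 303 tonnes
Effective payload = max payload * fill factor
= 303 * 0.88
= 266.64 tonnes


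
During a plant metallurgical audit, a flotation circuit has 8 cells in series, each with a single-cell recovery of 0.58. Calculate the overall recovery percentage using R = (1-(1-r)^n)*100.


Complement of single-cell recovery:
1 - r = 1 - 0.58 = 0.42
Raise to power n:
(1 - r)^8 = 0.42^8 = 0.0009682651996
Overall recovery:
R = (1 - 0.0009682651996) * 100
= 99.9032%

99.9032%


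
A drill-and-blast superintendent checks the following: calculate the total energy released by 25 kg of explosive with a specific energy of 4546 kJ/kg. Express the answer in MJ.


113.65 MJ

Energy = mass * specific_energy / 1000
= 25 * 4546 / 1000
= 113650 / 1000
= 113.65 MJ


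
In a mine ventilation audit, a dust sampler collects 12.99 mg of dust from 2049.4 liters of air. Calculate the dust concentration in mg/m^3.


6.3384 mg/m^3

Convert liters to m^3: 1 m^3 = 1000 L
Concentration = mass / volume * 1000
= 12.99 / 2049.4 * 1000
= 0.006338440519 * 1000
= 6.3384 mg/m^3


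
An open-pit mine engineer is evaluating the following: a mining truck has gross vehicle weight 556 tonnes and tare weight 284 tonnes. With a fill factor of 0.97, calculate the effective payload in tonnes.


Maximum payload = gross - tare
= 556 - 284 = 272 tonnes
Effective payload = max payload * fill factor
= 272 * 0.97
= 263.84 tonnes

263.84 tonnes


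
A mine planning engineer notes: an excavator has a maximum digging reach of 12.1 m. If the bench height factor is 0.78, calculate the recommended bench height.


Bench height = reach * factor
= 12.1 * 0.78
= 9.438 m

9.438 m


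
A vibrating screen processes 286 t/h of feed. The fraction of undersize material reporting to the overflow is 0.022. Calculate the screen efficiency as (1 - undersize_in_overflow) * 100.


Screen efficiency = (1 - fraction of undersize in overflow) * 100
= (1 - 0.022) * 100
= 0.978 * 100
= 97.8%

97.8%


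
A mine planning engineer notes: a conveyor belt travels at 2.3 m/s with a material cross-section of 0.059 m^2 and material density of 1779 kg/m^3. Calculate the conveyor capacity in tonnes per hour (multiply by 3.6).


Volumetric flow = speed * area
= 2.3 * 0.059 = 0.1357 m^3/s
Mass flow = volumetric * density
= 0.1357 * 1779 = 241.4103 kg/s
Convert to t/h: multiply by 3.6
Capacity = 241.4103 * 3.6
= 869.0771 t/h

869.0771 t/h


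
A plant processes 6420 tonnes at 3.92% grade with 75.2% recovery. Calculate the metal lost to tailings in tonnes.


62.4127 tonnes

Total metal in feed:
= 6420 * 3.92 / 100 = 251.664 tonnes
Metal recovered:
= 251.664 * 75.2 / 100 = 189.251328 tonnes
Metal lost to tailings:
= 251.664 - 189.251328
= 62.4127 tonnes


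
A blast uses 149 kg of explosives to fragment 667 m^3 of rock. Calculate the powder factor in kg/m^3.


0.2234 kg/m^3

Powder factor = explosive mass / rock volume
= 149 / 667
= 0.2234 kg/m^3


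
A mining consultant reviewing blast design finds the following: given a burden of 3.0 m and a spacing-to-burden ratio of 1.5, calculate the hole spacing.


Spacing = burden * ratio
= 3.0 * 1.5
= 4.5 m

4.5 m


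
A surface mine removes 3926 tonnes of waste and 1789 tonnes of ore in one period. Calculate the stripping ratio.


Stripping ratio = waste tonnage / ore tonnage
= 3926 / 1789
= 2.1945

2.1945


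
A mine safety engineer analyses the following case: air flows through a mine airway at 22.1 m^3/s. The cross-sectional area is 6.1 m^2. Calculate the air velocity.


3.623 m/s

Velocity = flow rate / cross-sectional area
= 22.1 / 6.1
= 3.623 m/s


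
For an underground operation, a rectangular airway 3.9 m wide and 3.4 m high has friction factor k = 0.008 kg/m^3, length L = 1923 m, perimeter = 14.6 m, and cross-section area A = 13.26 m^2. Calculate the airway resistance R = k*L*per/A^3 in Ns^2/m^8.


0.0963 Ns^2/m^8

Compute the numerator:
k * L * per = 0.008 * 1923 * 14.6
= 224.6064
Compute the denominator:
A^3 = 13.26^3 = 2331.473976
Resistance:
R = 224.6064 / 2331.473976
= 0.0963 Ns^2/m^8


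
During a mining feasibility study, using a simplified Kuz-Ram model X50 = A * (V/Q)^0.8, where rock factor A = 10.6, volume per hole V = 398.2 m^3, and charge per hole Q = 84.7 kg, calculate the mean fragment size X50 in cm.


Compute V/Q:
V/Q = 398.2 / 84.7 = 4.701298701
Raise to the power 0.8:
(V/Q)^0.8 = 4.701298701^0.8 = 3.449643982
Multiply by A:
X50 = 10.6 * 3.449643982
= 36.5662 cm

36.5662 cm


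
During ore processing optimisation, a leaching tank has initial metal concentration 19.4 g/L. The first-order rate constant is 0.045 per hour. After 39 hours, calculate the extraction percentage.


82.7093%

Compute the exponent:
-k * t = -0.045 * 39 = -1.755
Remaining concentration:
C = 19.4 * exp(-1.755)
= 19.4 * 0.1729072423
= 3.3544005 g/L
Extracted = 19.4 - 3.3544005 = 16.0455995 g/L
Extraction % = 16.0455995 / 19.4 * 100
= 82.7093%


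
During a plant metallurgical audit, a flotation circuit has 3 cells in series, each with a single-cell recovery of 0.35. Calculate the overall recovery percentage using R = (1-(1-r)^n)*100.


Complement of single-cell recovery:
1 - r = 1 - 0.35 = 0.65
Raise to power n:
(1 - r)^3 = 0.65^3 = 0.274625
Overall recovery:
R = (1 - 0.274625) * 100
= 72.5375%

72.5375%


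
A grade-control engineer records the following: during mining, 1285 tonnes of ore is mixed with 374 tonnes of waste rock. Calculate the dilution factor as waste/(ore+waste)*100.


Total material = ore + waste
= 1285 + 374 = 1659 tonnes
Dilution = waste / total * 100
= 374 / 1659 * 100
= 0.2254370102 * 100
= 22.5437%

22.5437%


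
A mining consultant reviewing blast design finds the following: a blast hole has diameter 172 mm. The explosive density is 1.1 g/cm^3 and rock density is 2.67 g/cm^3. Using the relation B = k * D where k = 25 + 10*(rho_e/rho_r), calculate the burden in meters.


First, compute k:
rho_e / rho_r = 1.1 / 2.67 = 0.4119850187
k = 25 + 10 * 0.4119850187 = 29.11985019
Then, compute burden:
B = k * D / 1000 = 29.11985019 * 172 / 1000
= 5008.614232 / 1000
= 5.0086 m

5.0086 m


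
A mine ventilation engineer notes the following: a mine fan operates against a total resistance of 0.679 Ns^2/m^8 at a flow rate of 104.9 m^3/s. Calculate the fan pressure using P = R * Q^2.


7471.7228 Pa

Compute Q^2:
Q^2 = 104.9^2 = 11004.01
Compute pressure:
P = R * Q^2 = 0.679 * 11004.01
= 7471.7228 Pa


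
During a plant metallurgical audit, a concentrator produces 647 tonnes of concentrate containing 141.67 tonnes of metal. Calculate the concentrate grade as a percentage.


21.8964%

Grade = (metal in concentrate / concentrate mass) * 100
= (141.67 / 647) * 100
= 0.2189644513 * 100
= 21.8964%


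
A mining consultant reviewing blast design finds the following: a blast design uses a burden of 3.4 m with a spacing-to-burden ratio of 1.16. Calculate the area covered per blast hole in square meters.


13.4096 m^2

First, find the spacing:
Spacing = burden * ratio = 3.4 * 1.16
= 3.944 m
Then, calculate the area:
Area = burden * spacing = 3.4 * 3.944
= 13.4096 m^2


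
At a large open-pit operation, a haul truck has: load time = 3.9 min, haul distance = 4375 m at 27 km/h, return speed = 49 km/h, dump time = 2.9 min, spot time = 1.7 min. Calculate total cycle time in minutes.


Convert haul speed to m/min: 27 * 1000/60 = 450 m/min
Haul time = 4375 / 450 = 9.722222222 min
Convert return speed to m/min: 49 * 1000/60 = 816.6666667 m/min
Return time = 4375 / 816.6666667 = 5.357142857 min
Total cycle time:
= 3.9 + 9.722222222 + 2.9 + 5.357142857 + 1.7
= 23.5794 min

23.5794 min


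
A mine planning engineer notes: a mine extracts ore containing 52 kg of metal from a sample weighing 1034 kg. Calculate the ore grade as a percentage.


Ore grade = (metal mass / ore mass) * 100
= (52 / 1034) * 100
= 0.0502901354 * 100
= 5.029%

5.029%


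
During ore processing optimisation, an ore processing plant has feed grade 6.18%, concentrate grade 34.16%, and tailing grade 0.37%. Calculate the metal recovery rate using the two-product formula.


Using the two-product formula:
R = 100 * c * (f - t) / (f * (c - t))
Numerator = 100 * 34.16 * (6.18 - 0.37)
= 100 * 34.16 * 5.81
= 19846.96
Denominator = 6.18 * (34.16 - 0.37)
= 6.18 * 33.79
= 208.8222
R = 19846.96 / 208.8222
= 95.0424%

95.0424%


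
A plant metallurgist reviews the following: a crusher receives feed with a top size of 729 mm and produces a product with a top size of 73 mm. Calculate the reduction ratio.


Reduction ratio = feed size / product size
= 729 / 73
= 9.9863

9.9863


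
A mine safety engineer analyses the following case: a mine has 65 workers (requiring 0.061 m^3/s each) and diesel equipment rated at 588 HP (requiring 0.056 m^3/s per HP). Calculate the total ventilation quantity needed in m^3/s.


Airflow for workers:
Q_people = 65 * 0.061 = 3.965 m^3/s
Airflow for diesel equipment:
Q_diesel = 588 * 0.056 = 32.928 m^3/s
Total ventilation:
Q_total = 3.965 + 32.928
= 36.893 m^3/s

36.893 m^3/s


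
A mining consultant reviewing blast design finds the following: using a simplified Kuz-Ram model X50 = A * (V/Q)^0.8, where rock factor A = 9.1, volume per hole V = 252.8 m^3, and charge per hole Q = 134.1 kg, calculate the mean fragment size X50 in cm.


15.1119 cm

Compute V/Q:
V/Q = 252.8 / 134.1 = 1.885160328
Raise to the power 0.8:
(V/Q)^0.8 = 1.885160328^0.8 = 1.660652002
Multiply by A:
X50 = 9.1 * 1.660652002
= 15.1119 cm


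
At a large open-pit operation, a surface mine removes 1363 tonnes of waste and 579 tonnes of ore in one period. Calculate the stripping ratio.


Stripping ratio = waste tonnage / ore tonnage
= 1363 / 579
= 2.3541

2.3541


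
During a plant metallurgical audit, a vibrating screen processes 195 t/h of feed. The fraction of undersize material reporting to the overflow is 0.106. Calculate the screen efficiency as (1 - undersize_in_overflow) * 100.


89.4%

Screen efficiency = (1 - fraction of undersize in overflow) * 100
= (1 - 0.106) * 100
= 0.894 * 100
= 89.4%


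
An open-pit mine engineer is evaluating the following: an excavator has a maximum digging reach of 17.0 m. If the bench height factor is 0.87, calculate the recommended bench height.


14.79 m

Bench height = reach * factor
= 17.0 * 0.87
= 14.79 m


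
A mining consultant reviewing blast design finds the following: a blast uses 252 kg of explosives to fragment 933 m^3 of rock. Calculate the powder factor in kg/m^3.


0.2701 kg/m^3

Powder factor = explosive mass / rock volume
= 252 / 933
= 0.2701 kg/m^3


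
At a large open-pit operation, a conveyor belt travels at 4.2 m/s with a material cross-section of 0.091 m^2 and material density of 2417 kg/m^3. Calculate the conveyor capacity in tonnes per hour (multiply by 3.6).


Volumetric flow = speed * area
= 4.2 * 0.091 = 0.3822 m^3/s
Mass flow = volumetric * density
= 0.3822 * 2417 = 923.7774 kg/s
Convert to t/h: multiply by 3.6
Capacity = 923.7774 * 3.6
= 3325.5986 t/h

3325.5986 t/h


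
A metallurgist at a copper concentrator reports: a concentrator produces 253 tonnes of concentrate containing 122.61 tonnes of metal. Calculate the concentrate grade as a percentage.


Grade = (metal in concentrate / concentrate mass) * 100
= (122.61 / 253) * 100
= 0.4846245059 * 100
= 48.4625%

48.4625%


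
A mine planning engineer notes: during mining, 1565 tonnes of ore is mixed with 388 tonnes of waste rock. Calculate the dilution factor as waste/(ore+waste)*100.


Total material = ore + waste
= 1565 + 388 = 1953 tonnes
Dilution = waste / total * 100
= 388 / 1953 * 100
= 0.1986687148 * 100
= 19.8669%

19.8669%


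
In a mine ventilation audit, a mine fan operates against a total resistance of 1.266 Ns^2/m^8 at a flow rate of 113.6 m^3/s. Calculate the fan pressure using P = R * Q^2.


16337.6794 Pa

Compute Q^2:
Q^2 = 113.6^2 = 12904.96
Compute pressure:
P = R * Q^2 = 1.266 * 12904.96
= 16337.6794 Pa


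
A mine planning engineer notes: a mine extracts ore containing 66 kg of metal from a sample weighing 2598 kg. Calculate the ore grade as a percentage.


2.5404%

Ore grade = (metal mass / ore mass) * 100
= (66 / 2598) * 100
= 0.02540415704 * 100
= 2.5404%


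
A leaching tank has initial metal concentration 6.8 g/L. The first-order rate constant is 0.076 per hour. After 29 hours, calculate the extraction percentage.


88.9639%

Compute the exponent:
-k * t = -0.076 * 29 = -2.204
Remaining concentration:
C = 6.8 * exp(-2.204)
= 6.8 * 0.110360831
= 0.7504536506 g/L
Extracted = 6.8 - 0.7504536506 = 6.049546349 g/L
Extraction % = 6.049546349 / 6.8 * 100
= 88.9639%


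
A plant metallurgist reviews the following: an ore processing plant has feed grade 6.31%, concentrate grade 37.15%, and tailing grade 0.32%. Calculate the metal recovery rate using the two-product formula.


Using the two-product formula:
R = 100 * c * (f - t) / (f * (c - t))
Numerator = 100 * 37.15 * (6.31 - 0.32)
= 100 * 37.15 * 5.99
= 22252.85
Denominator = 6.31 * (37.15 - 0.32)
= 6.31 * 36.83
= 232.3973
R = 22252.85 / 232.3973
= 95.7535%

95.7535%


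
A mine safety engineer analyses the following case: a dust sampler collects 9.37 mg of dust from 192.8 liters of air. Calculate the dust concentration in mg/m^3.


Convert liters to m^3: 1 m^3 = 1000 L
Concentration = mass / volume * 1000
= 9.37 / 192.8 * 1000
= 0.04859958506 * 1000
= 48.5996 mg/m^3

48.5996 mg/m^3


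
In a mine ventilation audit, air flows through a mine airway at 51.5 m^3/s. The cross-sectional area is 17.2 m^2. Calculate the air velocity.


2.9942 m/s

Velocity = flow rate / cross-sectional area
= 51.5 / 17.2
= 2.9942 m/s


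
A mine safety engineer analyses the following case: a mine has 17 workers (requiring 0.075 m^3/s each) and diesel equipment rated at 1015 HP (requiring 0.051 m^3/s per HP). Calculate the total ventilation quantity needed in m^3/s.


Airflow for workers:
Q_people = 17 * 0.075 = 1.275 m^3/s
Airflow for diesel equipment:
Q_diesel = 1015 * 0.051 = 51.765 m^3/s
Total ventilation:
Q_total = 1.275 + 51.765
= 53.04 m^3/s

53.04 m^3/s


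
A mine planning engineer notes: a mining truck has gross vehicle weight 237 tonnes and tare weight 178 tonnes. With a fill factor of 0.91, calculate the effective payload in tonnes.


53.69 tonnes

Maximum payload = gross - tare
= 237 - 178 = 59 tonnes
Effective payload = max payload * fill factor
= 59 * 0.91
= 53.69 tonnes


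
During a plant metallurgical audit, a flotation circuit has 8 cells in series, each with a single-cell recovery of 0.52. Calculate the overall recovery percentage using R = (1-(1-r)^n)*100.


99.7182%

Complement of single-cell recovery:
1 - r = 1 - 0.52 = 0.48
Raise to power n:
(1 - r)^8 = 0.48^8 = 0.002817928043
Overall recovery:
R = (1 - 0.002817928043) * 100
= 99.7182%


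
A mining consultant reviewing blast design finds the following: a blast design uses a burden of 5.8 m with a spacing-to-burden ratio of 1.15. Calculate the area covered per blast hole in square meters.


38.686 m^2

First, find the spacing:
Spacing = burden * ratio = 5.8 * 1.15
= 6.67 m
Then, calculate the area:
Area = burden * spacing = 5.8 * 6.67
= 38.686 m^2


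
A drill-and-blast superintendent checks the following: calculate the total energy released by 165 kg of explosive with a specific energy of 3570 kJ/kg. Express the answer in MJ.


589.05 MJ

Energy = mass * specific_energy / 1000
= 165 * 3570 / 1000
= 589050 / 1000
= 589.05 MJ


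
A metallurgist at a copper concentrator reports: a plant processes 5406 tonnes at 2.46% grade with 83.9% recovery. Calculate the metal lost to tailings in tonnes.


21.411 tonnes

Total metal in feed:
= 5406 * 2.46 / 100 = 132.9876 tonnes
Metal recovered:
= 132.9876 * 83.9 / 100 = 111.5765964 tonnes
Metal lost to tailings:
= 132.9876 - 111.5765964
= 21.411 tonnes


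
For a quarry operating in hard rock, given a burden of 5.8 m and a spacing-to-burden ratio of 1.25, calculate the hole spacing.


Spacing = burden * ratio
= 5.8 * 1.25
= 7.25 m

7.25 m


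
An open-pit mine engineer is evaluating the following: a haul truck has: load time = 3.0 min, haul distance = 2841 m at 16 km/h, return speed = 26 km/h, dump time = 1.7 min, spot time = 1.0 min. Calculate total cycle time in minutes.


Convert haul speed to m/min: 16 * 1000/60 = 266.6666667 m/min
Haul time = 2841 / 266.6666667 = 10.65375 min
Convert return speed to m/min: 26 * 1000/60 = 433.3333333 m/min
Return time = 2841 / 433.3333333 = 6.556153846 min
Total cycle time:
= 3.0 + 10.65375 + 1.7 + 6.556153846 + 1.0
= 22.9099 min

22.9099 min


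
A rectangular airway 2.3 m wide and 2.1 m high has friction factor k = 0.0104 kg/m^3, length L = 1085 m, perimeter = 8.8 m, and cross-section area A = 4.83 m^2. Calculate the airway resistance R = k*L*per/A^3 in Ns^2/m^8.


0.8813 Ns^2/m^8

Compute the numerator:
k * L * per = 0.0104 * 1085 * 8.8
= 99.2992
Compute the denominator:
A^3 = 4.83^3 = 112.678587
Resistance:
R = 99.2992 / 112.678587
= 0.8813 Ns^2/m^8


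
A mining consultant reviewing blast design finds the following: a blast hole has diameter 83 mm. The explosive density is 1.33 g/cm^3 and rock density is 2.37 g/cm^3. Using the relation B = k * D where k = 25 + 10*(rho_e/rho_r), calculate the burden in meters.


First, compute k:
rho_e / rho_r = 1.33 / 2.37 = 0.5611814346
k = 25 + 10 * 0.5611814346 = 30.61181435
Then, compute burden:
B = k * D / 1000 = 30.61181435 * 83 / 1000
= 2540.780591 / 1000
= 2.5408 m

2.5408 m


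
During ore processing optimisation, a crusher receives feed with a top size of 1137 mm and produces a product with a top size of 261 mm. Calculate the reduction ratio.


4.3563

Reduction ratio = feed size / product size
= 1137 / 261
= 4.3563


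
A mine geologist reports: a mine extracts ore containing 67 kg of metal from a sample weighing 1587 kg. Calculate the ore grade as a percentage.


Ore grade = (metal mass / ore mass) * 100
= (67 / 1587) * 100
= 0.04221802142 * 100
= 4.2218%

4.2218%


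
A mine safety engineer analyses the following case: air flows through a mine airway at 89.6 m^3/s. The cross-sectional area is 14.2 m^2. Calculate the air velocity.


6.3099 m/s

Velocity = flow rate / cross-sectional area
= 89.6 / 14.2
= 6.3099 m/s


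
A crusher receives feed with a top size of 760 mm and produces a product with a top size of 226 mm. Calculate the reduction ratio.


Reduction ratio = feed size / product size
= 760 / 226
= 3.3628

3.3628


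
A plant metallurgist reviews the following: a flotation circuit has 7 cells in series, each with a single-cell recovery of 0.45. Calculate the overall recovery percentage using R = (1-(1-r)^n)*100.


98.4776%

Complement of single-cell recovery:
1 - r = 1 - 0.45 = 0.55
Raise to power n:
(1 - r)^7 = 0.55^7 = 0.01522435234
Overall recovery:
R = (1 - 0.01522435234) * 100
= 98.4776%


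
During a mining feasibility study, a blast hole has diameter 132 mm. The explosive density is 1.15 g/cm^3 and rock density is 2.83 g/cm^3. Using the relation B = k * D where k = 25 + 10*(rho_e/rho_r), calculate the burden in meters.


3.8364 m

First, compute k:
rho_e / rho_r = 1.15 / 2.83 = 0.406360424
k = 25 + 10 * 0.406360424 = 29.06360424
Then, compute burden:
B = k * D / 1000 = 29.06360424 * 132 / 1000
= 3836.39576 / 1000
= 3.8364 m


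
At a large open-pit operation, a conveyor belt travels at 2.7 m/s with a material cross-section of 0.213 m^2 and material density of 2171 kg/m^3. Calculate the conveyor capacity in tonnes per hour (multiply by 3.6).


Volumetric flow = speed * area
= 2.7 * 0.213 = 0.5751 m^3/s
Mass flow = volumetric * density
= 0.5751 * 2171 = 1248.5421 kg/s
Convert to t/h: multiply by 3.6
Capacity = 1248.5421 * 3.6
= 4494.7516 t/h

4494.7516 t/h


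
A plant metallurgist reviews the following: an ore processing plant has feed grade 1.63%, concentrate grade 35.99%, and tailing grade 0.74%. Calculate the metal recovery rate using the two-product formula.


Using the two-product formula:
R = 100 * c * (f - t) / (f * (c - t))
Numerator = 100 * 35.99 * (1.63 - 0.74)
= 100 * 35.99 * 0.89
= 3203.11
Denominator = 1.63 * (35.99 - 0.74)
= 1.63 * 35.25
= 57.4575
R = 3203.11 / 57.4575
= 55.7475%

55.7475%


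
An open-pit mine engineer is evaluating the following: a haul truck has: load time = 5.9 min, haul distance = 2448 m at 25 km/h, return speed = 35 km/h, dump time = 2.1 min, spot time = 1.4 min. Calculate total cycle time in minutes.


Convert haul speed to m/min: 25 * 1000/60 = 416.6666667 m/min
Haul time = 2448 / 416.6666667 = 5.8752 min
Convert return speed to m/min: 35 * 1000/60 = 583.3333333 m/min
Return time = 2448 / 583.3333333 = 4.196571429 min
Total cycle time:
= 5.9 + 5.8752 + 2.1 + 4.196571429 + 1.4
= 19.4718 min

19.4718 min


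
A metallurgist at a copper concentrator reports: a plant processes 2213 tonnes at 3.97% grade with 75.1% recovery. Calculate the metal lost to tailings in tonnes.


Total metal in feed:
= 2213 * 3.97 / 100 = 87.8561 tonnes
Metal recovered:
= 87.8561 * 75.1 / 100 = 65.9799311 tonnes
Metal lost to tailings:
= 87.8561 - 65.9799311
= 21.8762 tonnes

21.8762 tonnes


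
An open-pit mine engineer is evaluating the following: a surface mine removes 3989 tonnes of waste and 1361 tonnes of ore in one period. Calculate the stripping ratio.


2.9309

Stripping ratio = waste tonnage / ore tonnage
= 3989 / 1361
= 2.9309


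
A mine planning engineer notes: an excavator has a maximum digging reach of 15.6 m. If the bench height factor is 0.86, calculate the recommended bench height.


Bench height = reach * factor
= 15.6 * 0.86
= 13.416 m

13.416 m


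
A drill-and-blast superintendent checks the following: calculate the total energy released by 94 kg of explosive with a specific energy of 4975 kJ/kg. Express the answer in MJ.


Energy = mass * specific_energy / 1000
= 94 * 4975 / 1000
= 467650 / 1000
= 467.65 MJ

467.65 MJ


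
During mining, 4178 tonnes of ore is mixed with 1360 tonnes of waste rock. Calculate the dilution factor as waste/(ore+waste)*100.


Total material = ore + waste
= 4178 + 1360 = 5538 tonnes
Dilution = waste / total * 100
= 1360 / 5538 * 100
= 0.2455760202 * 100
= 24.5576%

24.5576%


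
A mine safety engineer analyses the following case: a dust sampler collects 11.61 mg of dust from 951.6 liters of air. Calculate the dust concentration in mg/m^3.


Convert liters to m^3: 1 m^3 = 1000 L
Concentration = mass / volume * 1000
= 11.61 / 951.6 * 1000
= 0.01220050441 * 1000
= 12.2005 mg/m^3

12.2005 mg/m^3


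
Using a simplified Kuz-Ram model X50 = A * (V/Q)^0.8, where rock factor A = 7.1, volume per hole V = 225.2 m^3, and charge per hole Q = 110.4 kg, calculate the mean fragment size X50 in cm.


Compute V/Q:
V/Q = 225.2 / 110.4 = 2.039855072
Raise to the power 0.8:
(V/Q)^0.8 = 2.039855072^0.8 = 1.768802935
Multiply by A:
X50 = 7.1 * 1.768802935
= 12.5585 cm

12.5585 cm


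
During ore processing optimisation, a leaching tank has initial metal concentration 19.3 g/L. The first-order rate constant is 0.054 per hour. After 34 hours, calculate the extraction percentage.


84.0546%

Compute the exponent:
-k * t = -0.054 * 34 = -1.836
Remaining concentration:
C = 19.3 * exp(-1.836)
= 19.3 * 0.159453968
= 3.077461583 g/L
Extracted = 19.3 - 3.077461583 = 16.22253842 g/L
Extraction % = 16.22253842 / 19.3 * 100
= 84.0546%


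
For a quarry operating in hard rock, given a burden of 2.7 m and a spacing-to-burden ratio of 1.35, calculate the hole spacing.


Spacing = burden * ratio
= 2.7 * 1.35
= 3.645 m

3.645 m


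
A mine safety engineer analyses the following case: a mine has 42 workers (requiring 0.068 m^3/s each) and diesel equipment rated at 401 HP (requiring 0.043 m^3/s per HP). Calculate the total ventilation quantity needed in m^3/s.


20.099 m^3/s

Airflow for workers:
Q_people = 42 * 0.068 = 2.856 m^3/s
Airflow for diesel equipment:
Q_diesel = 401 * 0.043 = 17.243 m^3/s
Total ventilation:
Q_total = 2.856 + 17.243
= 20.099 m^3/s


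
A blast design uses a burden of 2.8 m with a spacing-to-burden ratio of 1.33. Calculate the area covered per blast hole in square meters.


10.4272 m^2

First, find the spacing:
Spacing = burden * ratio = 2.8 * 1.33
= 3.724 m
Then, calculate the area:
Area = burden * spacing = 2.8 * 3.724
= 10.4272 m^2


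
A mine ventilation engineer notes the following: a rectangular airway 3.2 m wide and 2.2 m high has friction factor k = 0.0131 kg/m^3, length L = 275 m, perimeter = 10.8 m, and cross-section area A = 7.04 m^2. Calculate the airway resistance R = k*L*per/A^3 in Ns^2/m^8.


Compute the numerator:
k * L * per = 0.0131 * 275 * 10.8
= 38.907
Compute the denominator:
A^3 = 7.04^3 = 348.913664
Resistance:
R = 38.907 / 348.913664
= 0.1115 Ns^2/m^8

0.1115 Ns^2/m^8


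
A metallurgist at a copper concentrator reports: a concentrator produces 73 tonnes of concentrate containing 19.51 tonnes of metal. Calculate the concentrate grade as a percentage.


Grade = (metal in concentrate / concentrate mass) * 100
= (19.51 / 73) * 100
= 0.267260274 * 100
= 26.726%

26.726%


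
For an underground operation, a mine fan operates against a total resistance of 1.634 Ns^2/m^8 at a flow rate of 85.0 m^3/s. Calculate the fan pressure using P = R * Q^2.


Compute Q^2:
Q^2 = 85.0^2 = 7225.0
Compute pressure:
P = R * Q^2 = 1.634 * 7225.0
= 11805.65 Pa

11805.65 Pa


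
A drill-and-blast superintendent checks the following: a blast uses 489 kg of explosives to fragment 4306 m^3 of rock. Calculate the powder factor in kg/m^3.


Powder factor = explosive mass / rock volume
= 489 / 4306
= 0.1136 kg/m^3

0.1136 kg/m^3


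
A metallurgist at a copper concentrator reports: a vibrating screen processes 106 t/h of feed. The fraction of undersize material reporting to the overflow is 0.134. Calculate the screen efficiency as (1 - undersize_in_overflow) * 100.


86.6%

Screen efficiency = (1 - fraction of undersize in overflow) * 100
= (1 - 0.134) * 100
= 0.866 * 100
= 86.6%


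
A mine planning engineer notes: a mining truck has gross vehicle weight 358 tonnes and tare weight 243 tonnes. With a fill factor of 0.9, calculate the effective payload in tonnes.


Maximum payload = gross - tare
= 358 - 243 = 115 tonnes
Effective payload = max payload * fill factor
= 115 * 0.9
= 103.5 tonnes

103.5 tonnes


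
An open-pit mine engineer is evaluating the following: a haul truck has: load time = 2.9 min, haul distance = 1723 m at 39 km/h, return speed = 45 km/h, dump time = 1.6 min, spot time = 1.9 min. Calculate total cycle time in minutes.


11.3481 min

Convert haul speed to m/min: 39 * 1000/60 = 650 m/min
Haul time = 1723 / 650 = 2.650769231 min
Convert return speed to m/min: 45 * 1000/60 = 750 m/min
Return time = 1723 / 750 = 2.297333333 min
Total cycle time:
= 2.9 + 2.650769231 + 1.6 + 2.297333333 + 1.9
= 11.3481 min


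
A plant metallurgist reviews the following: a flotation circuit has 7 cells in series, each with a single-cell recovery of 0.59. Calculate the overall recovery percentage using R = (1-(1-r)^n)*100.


99.8052%

Complement of single-cell recovery:
1 - r = 1 - 0.59 = 0.41
Raise to power n:
(1 - r)^7 = 0.41^7 = 0.001947542739
Overall recovery:
R = (1 - 0.001947542739) * 100
= 99.8052%


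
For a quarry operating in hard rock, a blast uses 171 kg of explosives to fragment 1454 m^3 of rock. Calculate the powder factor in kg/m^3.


Powder factor = explosive mass / rock volume
= 171 / 1454
= 0.1176 kg/m^3

0.1176 kg/m^3


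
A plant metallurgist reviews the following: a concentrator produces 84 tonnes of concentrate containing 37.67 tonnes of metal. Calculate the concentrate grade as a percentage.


44.8452%

Grade = (metal in concentrate / concentrate mass) * 100
= (37.67 / 84) * 100
= 0.448452381 * 100
= 44.8452%


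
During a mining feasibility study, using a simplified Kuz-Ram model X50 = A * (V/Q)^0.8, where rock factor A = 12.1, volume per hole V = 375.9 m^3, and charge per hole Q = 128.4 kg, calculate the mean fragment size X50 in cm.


Compute V/Q:
V/Q = 375.9 / 128.4 = 2.927570093
Raise to the power 0.8:
(V/Q)^0.8 = 2.927570093^0.8 = 2.361597289
Multiply by A:
X50 = 12.1 * 2.361597289
= 28.5753 cm

28.5753 cm


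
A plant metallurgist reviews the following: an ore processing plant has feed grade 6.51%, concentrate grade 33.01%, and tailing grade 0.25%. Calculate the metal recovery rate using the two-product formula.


96.8936%

Using the two-product formula:
R = 100 * c * (f - t) / (f * (c - t))
Numerator = 100 * 33.01 * (6.51 - 0.25)
= 100 * 33.01 * 6.26
= 20664.26
Denominator = 6.51 * (33.01 - 0.25)
= 6.51 * 32.76
= 213.2676
R = 20664.26 / 213.2676
= 96.8936%


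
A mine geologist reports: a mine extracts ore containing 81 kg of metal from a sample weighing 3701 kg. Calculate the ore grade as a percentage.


Ore grade = (metal mass / ore mass) * 100
= (81 / 3701) * 100
= 0.02188597676 * 100
= 2.1886%

2.1886%


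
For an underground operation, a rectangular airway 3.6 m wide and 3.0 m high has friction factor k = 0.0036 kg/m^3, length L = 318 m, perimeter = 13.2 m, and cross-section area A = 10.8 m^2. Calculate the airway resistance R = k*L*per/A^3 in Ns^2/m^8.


0.012 Ns^2/m^8

Compute the numerator:
k * L * per = 0.0036 * 318 * 13.2
= 15.11136
Compute the denominator:
A^3 = 10.8^3 = 1259.712
Resistance:
R = 15.11136 / 1259.712
= 0.012 Ns^2/m^8


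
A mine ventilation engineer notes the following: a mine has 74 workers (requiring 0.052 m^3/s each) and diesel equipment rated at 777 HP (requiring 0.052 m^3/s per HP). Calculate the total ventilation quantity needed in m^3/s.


44.252 m^3/s

Airflow for workers:
Q_people = 74 * 0.052 = 3.848 m^3/s
Airflow for diesel equipment:
Q_diesel = 777 * 0.052 = 40.404 m^3/s
Total ventilation:
Q_total = 3.848 + 40.404
= 44.252 m^3/s


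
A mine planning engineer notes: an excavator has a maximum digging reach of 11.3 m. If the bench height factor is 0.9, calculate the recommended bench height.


Bench height = reach * factor
= 11.3 * 0.9
= 10.17 m

10.17 m


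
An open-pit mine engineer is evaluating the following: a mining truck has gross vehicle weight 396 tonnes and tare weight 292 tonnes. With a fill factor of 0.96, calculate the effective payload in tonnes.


99.84 tonnes

Maximum payload = gross - tare
= 396 - 292 = 104 tonnes
Effective payload = max payload * fill factor
= 104 * 0.96
= 99.84 tonnes


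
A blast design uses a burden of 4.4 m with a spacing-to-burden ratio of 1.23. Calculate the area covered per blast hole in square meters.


23.8128 m^2

First, find the spacing:
Spacing = burden * ratio = 4.4 * 1.23
= 5.412 m
Then, calculate the area:
Area = burden * spacing = 4.4 * 5.412
= 23.8128 m^2


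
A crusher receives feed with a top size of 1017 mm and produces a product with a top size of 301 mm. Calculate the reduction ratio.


3.3787

Reduction ratio = feed size / product size
= 1017 / 301
= 3.3787


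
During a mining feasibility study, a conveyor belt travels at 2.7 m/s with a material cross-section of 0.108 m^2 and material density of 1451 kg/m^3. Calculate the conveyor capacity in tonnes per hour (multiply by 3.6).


1523.2018 t/h

Volumetric flow = speed * area
= 2.7 * 0.108 = 0.2916 m^3/s
Mass flow = volumetric * density
= 0.2916 * 1451 = 423.1116 kg/s
Convert to t/h: multiply by 3.6
Capacity = 423.1116 * 3.6
= 1523.2018 t/h


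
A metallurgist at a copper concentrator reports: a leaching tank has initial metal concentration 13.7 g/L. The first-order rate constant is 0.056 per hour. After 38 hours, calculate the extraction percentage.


Compute the exponent:
-k * t = -0.056 * 38 = -2.128
Remaining concentration:
C = 13.7 * exp(-2.128)
= 13.7 * 0.1190752063
= 1.631330326 g/L
Extracted = 13.7 - 1.631330326 = 12.06866967 g/L
Extraction % = 12.06866967 / 13.7 * 100
= 88.0925%

88.0925%


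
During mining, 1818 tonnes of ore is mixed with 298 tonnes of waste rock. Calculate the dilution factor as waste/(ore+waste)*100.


Total material = ore + waste
= 1818 + 298 = 2116 tonnes
Dilution = waste / total * 100
= 298 / 2116 * 100
= 0.140831758 * 100
= 14.0832%

14.0832%


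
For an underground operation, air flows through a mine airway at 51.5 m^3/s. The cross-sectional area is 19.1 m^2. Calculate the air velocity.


Velocity = flow rate / cross-sectional area
= 51.5 / 19.1
= 2.6963 m/s

2.6963 m/s


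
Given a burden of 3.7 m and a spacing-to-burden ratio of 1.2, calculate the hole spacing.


Spacing = burden * ratio
= 3.7 * 1.2
= 4.44 m

4.44 m


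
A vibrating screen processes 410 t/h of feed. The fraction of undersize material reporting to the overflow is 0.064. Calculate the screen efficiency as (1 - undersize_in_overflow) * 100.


Screen efficiency = (1 - fraction of undersize in overflow) * 100
= (1 - 0.064) * 100
= 0.936 * 100
= 93.6%

93.6%
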